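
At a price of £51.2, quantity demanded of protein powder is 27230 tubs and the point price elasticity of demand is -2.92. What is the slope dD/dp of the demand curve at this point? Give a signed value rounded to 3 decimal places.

-1552.961

Ed = (dD/dp)·(p/D) ⇒ dD/dp = Ed·D/p = (-2.92)·27230/51.2 = -1552.96093…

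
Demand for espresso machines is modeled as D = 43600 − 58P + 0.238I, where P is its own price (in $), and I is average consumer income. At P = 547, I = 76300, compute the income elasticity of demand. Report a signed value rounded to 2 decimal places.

0.60

At the given values, D = 43600 − 58(547) + 0.238(76300) = 30033.4.
∂D/∂I = 0.238.
E = (0.238) × (76300/30033.4) = 0.6046…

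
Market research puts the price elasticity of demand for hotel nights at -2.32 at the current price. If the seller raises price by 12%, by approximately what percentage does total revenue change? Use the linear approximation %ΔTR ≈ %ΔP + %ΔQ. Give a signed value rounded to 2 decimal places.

-15.84%

%ΔQ ≈ Ed × %ΔP = (-2.32) × (+12%) = -27.8400%
%ΔTR ≈ %ΔP + %ΔQ = (+12%) + (-27.8400%) = -15.8400%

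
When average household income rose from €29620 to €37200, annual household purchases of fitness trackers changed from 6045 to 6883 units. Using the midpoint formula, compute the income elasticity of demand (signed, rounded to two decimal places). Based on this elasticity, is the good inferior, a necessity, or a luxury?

%ΔQ = (6883 − 6045)/[( 6045 + 6883)/2] = 838/6464 = 0.129641…
%ΔIncome = (37200 − 29620)/[( 29620 + 37200)/2] = 7580/33410 = 0.226878…
E_income = (838/6464) / (7580/33410) = 0.5714…
0 < E_income < 1 ⇒ normal good, necessity.

0.57; necessity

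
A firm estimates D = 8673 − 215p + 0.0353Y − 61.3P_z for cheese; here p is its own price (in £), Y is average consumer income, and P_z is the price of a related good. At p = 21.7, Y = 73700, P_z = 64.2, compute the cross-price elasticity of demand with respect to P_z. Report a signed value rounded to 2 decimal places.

At the given values, D = 8673 − 215(21.7) + 0.0353(73700) − 61.3(64.2) = 2673.65.
∂D/∂P_z = -61.3.
E = (-61.3) × (64.2/2673.65) = -1.4719…

-1.47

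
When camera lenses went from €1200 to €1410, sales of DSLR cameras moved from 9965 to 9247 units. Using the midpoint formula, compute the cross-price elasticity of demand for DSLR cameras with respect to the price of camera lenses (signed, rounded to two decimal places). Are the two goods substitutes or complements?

-0.46; complements

%ΔQ_{DSLR cameras} = (9247 − 9965)/avg = -718/9606 = -0.074744…
%ΔP_{camera lenses} = (1410 − 1200)/avg = 210/1305 = 0.160919…
E_cross = (-718/9606) / (210/1305) = -0.4644…
E_cross < 0 ⇒ the goods are complements.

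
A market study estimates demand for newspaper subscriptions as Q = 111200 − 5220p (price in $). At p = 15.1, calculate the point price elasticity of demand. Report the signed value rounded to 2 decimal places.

dQ/dp = −5220. At p = 15.1, Q = 111200 − 5220(15.1) = 32378.
Ed = (dQ/dp)·(p/Q) = −5220 × (15.1/32378) = -2.4344…

-2.43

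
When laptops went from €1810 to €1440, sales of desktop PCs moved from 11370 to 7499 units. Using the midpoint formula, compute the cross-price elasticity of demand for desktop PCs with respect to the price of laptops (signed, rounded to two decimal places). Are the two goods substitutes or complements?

1.80; substitutes

%ΔQ_{desktop PCs} = (7499 − 11370)/avg = -3871/9434.5 = -0.410302…
%ΔP_{laptops} = (1440 − 1810)/avg = -370/1625 = -0.227692…
E_cross = (-3871/9434.5) / (-370/1625) = 1.8020…
E_cross > 0 ⇒ the goods are substitutes.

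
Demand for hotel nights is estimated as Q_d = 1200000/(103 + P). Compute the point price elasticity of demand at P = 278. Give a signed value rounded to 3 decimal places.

-0.730

dQ_d/dP = −1200000/(103 + P)² = -8.26668. At P = 278, Q_d = 3149.61.
Ed = (dQ_d/dP)·(P/Q_d) = (-8.26668) × (278/3149.61) = -0.72965…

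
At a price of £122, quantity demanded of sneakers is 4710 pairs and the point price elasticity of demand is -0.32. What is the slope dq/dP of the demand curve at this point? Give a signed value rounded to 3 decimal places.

-12.354

Ed = (dq/dP)·(P/q) ⇒ dq/dP = Ed·q/P = (-0.32)·4710/122 = -12.35409…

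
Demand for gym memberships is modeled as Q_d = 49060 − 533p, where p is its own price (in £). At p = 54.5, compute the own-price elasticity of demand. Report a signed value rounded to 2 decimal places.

-1.45

At the given values, Q_d = 49060 − 533(54.5) = 20011.5.
∂Q_d/∂p = −533.
E = (-533) × (54.5/20011.5) = -1.4515…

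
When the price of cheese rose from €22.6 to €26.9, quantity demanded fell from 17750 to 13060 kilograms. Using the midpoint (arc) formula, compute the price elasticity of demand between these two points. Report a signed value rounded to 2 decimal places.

-1.75

%ΔQ = (13060 − 17750) / [(17750 + 13060)/2] = -4690/15405 = -0.304446…
%ΔP = (26.9 − 22.6) / [(22.6 + 26.9)/2] = 4.3/24.75 = 0.173737…
Arc Ed = %ΔQ / %ΔP = (-4690/15405) / (4.3/24.75) = -1.7523…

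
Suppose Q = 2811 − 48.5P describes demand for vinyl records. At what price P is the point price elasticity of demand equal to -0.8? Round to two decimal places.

25.76

Ed = −48.5P/(2811 − 48.5P). Set this equal to -0.8:
48.5P = 0.8·(2811 − 48.5P) ⇒ 48.5P(1 + 0.8) = 0.8·2811
P = 0.8·2811 / (48.5·1.8) = 25.7594…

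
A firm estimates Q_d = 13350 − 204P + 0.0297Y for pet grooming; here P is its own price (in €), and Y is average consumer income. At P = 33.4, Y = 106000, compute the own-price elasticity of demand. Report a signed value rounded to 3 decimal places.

At the given values, Q_d = 13350 − 204(33.4) + 0.0297(106000) = 9684.6.
∂Q_d/∂P = −204.
E = (-204) × (33.4/9684.6) = -0.70354…

-0.704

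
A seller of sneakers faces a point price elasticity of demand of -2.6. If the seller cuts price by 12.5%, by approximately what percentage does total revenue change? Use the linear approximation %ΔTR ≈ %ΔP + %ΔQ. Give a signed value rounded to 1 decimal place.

+20.0%

%ΔQ ≈ Ed × %ΔP = (-2.6) × (-12.5%) = +32.5000%
%ΔTR ≈ %ΔP + %ΔQ = (-12.5%) + (+32.5000%) = +20.0000%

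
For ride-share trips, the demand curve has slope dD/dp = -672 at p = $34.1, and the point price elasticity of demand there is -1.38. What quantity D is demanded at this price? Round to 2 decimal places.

Ed = (dD/dp)·(p/D) ⇒ D = (dD/dp)·p/Ed = (-672)·34.1/(-1.38) = 16605.2173…

16605.22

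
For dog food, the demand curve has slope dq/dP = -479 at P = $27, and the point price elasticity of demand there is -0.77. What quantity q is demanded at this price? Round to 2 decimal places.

16796.10

Ed = (dq/dP)·(P/q) ⇒ q = (dq/dP)·P/Ed = (-479)·27/(-0.77) = 16796.1038…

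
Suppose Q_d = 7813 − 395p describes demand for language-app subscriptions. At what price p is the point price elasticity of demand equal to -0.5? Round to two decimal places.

6.59

Ed = −395p/(7813 − 395p). Set this equal to -0.5:
395p = 0.5·(7813 − 395p) ⇒ 395p(1 + 0.5) = 0.5·7813
p = 0.5·7813 / (395·1.5) = 6.5932…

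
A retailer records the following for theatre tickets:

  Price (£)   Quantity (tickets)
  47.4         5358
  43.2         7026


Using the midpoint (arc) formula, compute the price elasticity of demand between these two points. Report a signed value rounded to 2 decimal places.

%ΔQ = (7026 − 5358) / [(5358 + 7026)/2] = 1668/6192 = 0.269379…
%ΔP = (43.2 − 47.4) / [(47.4 + 43.2)/2] = -4.2/45.3 = -0.092715…
Arc Ed = %ΔQ / %ΔP = (1668/6192) / (-4.2/45.3) = -2.9054…

-2.91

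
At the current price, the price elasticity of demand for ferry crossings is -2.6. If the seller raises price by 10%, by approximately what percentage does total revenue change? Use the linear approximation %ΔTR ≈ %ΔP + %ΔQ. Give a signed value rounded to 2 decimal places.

-16.00%

%ΔQ ≈ Ed × %ΔP = (-2.6) × (+10%) = -26.0000%
%ΔTR ≈ %ΔP + %ΔQ = (+10%) + (-26.0000%) = -16.0000%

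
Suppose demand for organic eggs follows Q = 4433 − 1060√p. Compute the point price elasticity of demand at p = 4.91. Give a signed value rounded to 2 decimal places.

-0.56

dQ/dp = −1060/(2√p) = -239.186. At p = 4.91, Q = 2084.2.
Ed = (dQ/dp)·(p/Q) = (-239.186) × (4.91/2084.2) = -0.5634…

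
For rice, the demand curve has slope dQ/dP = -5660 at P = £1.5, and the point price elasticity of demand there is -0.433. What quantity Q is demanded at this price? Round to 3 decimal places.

19607.390

Ed = (dQ/dP)·(P/Q) ⇒ Q = (dQ/dP)·P/Ed = (-5660)·1.5/(-0.433) = 19607.39030…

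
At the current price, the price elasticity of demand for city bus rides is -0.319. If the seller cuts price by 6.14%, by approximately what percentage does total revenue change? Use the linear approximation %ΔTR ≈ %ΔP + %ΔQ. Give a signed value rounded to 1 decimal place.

-4.2%

%ΔQ ≈ Ed × %ΔP = (-0.319) × (-6.14%) = +1.9587%
%ΔTR ≈ %ΔP + %ΔQ = (-6.14%) + (+1.9587%) = -4.1813%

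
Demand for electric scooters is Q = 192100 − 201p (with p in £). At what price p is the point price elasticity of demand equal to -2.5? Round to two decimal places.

682.66

Ed = −201p/(192100 − 201p). Set this equal to -2.5:
201p = 2.5·(192100 − 201p) ⇒ 201p(1 + 2.5) = 2.5·192100
p = 2.5·192100 / (201·3.5) = 682.6581…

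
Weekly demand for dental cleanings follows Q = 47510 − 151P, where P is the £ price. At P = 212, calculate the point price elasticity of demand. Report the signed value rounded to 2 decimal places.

-2.07

dQ/dP = −151. At P = 212, Q = 47510 − 151(212) = 15498.
Ed = (dQ/dP)·(P/Q) = −151 × (212/15498) = -2.0655…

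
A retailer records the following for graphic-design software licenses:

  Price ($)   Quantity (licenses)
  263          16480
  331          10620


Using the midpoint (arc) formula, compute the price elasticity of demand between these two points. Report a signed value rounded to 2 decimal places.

%ΔQ = (10620 − 16480) / [(16480 + 10620)/2] = -5860/13550 = -0.432472…
%ΔP = (331 − 263) / [(263 + 331)/2] = 68/297 = 0.228956…
Arc Ed = %ΔQ / %ΔP = (-5860/13550) / (68/297) = -1.8888…

-1.89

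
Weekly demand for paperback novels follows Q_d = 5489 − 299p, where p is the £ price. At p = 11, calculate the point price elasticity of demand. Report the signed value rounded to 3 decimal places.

-1.495

dQ_d/dp = −299. At p = 11, Q_d = 5489 − 299(11) = 2200.
Ed = (dQ_d/dp)·(p/Q_d) = −299 × (11/2200) = -1.495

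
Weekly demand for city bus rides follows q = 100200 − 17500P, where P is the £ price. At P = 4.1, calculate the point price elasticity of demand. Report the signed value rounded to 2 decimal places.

dq/dP = −17500. At P = 4.1, q = 100200 − 17500(4.1) = 28450.
Ed = (dq/dP)·(P/q) = −17500 × (4.1/28450) = -2.5219…

-2.52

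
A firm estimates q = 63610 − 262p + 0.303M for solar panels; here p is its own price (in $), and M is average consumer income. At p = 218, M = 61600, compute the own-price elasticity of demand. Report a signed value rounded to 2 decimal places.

At the given values, q = 63610 − 262(218) + 0.303(61600) = 25158.8.
∂q/∂p = −262.
E = (-262) × (218/25158.8) = -2.2702…

-2.27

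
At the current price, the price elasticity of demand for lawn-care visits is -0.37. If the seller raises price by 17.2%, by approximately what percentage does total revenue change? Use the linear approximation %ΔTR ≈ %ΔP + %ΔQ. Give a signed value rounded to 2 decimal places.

+10.84%

%ΔQ ≈ Ed × %ΔP = (-0.37) × (+17.2%) = -6.3640%
%ΔTR ≈ %ΔP + %ΔQ = (+17.2%) + (-6.3640%) = +10.8360%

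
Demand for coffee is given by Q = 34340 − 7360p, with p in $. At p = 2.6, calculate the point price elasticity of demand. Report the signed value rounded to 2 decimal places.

-1.26

dQ/dp = −7360. At p = 2.6, Q = 34340 − 7360(2.6) = 15204.
Ed = (dQ/dp)·(p/Q) = −7360 × (2.6/15204) = -1.2586…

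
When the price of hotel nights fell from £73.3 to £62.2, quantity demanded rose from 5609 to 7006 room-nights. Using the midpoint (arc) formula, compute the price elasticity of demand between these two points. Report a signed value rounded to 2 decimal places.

-1.35

%ΔQ = (7006 − 5609) / [(5609 + 7006)/2] = 1397/6307.5 = 0.221482…
%ΔP = (62.2 − 73.3) / [(73.3 + 62.2)/2] = -11.1/67.75 = -0.163837…
Arc Ed = %ΔQ / %ΔP = (1397/6307.5) / (-11.1/67.75) = -1.3518…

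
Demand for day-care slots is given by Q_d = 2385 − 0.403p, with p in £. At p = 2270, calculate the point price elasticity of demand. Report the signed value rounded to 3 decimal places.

dQ_d/dp = −0.403. At p = 2270, Q_d = 2385 − 0.403(2270) = 1470.19.
Ed = (dQ_d/dp)·(p/Q_d) = −0.403 × (2270/1470.19) = -0.62223…

-0.622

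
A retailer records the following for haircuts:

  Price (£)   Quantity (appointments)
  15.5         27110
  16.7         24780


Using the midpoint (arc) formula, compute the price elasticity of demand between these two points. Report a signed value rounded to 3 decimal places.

%ΔQ = (24780 − 27110) / [(27110 + 24780)/2] = -2330/25945 = -0.089805…
%ΔP = (16.7 − 15.5) / [(15.5 + 16.7)/2] = 1.2/16.1 = 0.074534…
Arc Ed = %ΔQ / %ΔP = (-2330/25945) / (1.2/16.1) = -1.20488…

-1.205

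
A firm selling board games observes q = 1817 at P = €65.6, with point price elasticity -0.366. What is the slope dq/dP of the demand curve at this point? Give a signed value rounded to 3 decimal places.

Ed = (dq/dP)·(P/q) ⇒ dq/dP = Ed·q/P = (-0.366)·1817/65.6 = -10.13753…

-10.138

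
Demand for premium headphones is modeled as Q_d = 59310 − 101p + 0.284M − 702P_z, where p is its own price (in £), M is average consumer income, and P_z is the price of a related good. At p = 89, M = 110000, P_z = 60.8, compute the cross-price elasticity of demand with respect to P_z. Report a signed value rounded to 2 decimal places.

At the given values, Q_d = 59310 − 101(89) + 0.284(110000) − 702(60.8) = 38879.4.
∂Q_d/∂P_z = -702.
E = (-702) × (60.8/38879.4) = -1.0977…

-1.10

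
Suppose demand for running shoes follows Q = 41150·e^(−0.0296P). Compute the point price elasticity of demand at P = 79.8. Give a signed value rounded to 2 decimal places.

-2.36

dQ/dP = −0.0296·Q = -114.769. At P = 79.8, Q = 3877.32.
Ed = (dQ/dP)·(P/Q) = (-114.769) × (79.8/3877.32) = -2.3620…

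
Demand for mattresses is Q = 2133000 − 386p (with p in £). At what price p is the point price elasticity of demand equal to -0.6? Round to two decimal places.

Ed = −386p/(2133000 − 386p). Set this equal to -0.6:
386p = 0.6·(2133000 − 386p) ⇒ 386p(1 + 0.6) = 0.6·2133000
p = 0.6·2133000 / (386·1.6) = 2072.2150…

2072.22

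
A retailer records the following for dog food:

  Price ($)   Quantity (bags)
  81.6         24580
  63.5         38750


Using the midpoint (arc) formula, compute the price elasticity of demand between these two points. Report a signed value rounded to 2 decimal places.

%ΔQ = (38750 − 24580) / [(24580 + 38750)/2] = 14170/31665 = 0.447497…
%ΔP = (63.5 − 81.6) / [(81.6 + 63.5)/2] = -18.1/72.55 = -0.249483…
Arc Ed = %ΔQ / %ΔP = (14170/31665) / (-18.1/72.55) = -1.7936…

-1.79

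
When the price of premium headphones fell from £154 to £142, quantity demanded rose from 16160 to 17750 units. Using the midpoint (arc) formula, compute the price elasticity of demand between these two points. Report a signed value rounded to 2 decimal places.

%ΔQ = (17750 − 16160) / [(16160 + 17750)/2] = 1590/16955 = 0.093777…
%ΔP = (142 − 154) / [(154 + 142)/2] = -12/148 = -0.081081…
Arc Ed = %ΔQ / %ΔP = (1590/16955) / (-12/148) = -1.1565…

-1.16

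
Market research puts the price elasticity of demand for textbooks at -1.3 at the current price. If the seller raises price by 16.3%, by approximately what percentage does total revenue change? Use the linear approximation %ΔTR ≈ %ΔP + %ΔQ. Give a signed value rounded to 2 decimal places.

-4.89%

%ΔQ ≈ Ed × %ΔP = (-1.3) × (+16.3%) = -21.1900%
%ΔTR ≈ %ΔP + %ΔQ = (+16.3%) + (-21.1900%) = -4.8900%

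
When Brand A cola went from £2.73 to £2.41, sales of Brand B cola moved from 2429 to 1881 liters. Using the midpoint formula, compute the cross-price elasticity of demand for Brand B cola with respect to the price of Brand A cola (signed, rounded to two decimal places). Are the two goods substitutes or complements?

%ΔQ_{Brand B cola} = (1881 − 2429)/avg = -548/2155 = -0.254292…
%ΔP_{Brand A cola} = (2.41 − 2.73)/avg = -0.32/2.57 = -0.124513…
E_cross = (-548/2155) / (-0.32/2.57) = 2.0422…
E_cross > 0 ⇒ the goods are substitutes.

2.04; substitutes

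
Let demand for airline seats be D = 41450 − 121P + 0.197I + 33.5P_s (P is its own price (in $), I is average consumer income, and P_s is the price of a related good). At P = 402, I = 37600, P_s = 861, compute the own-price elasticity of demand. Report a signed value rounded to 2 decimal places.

-1.67

At the given values, D = 41450 − 121(402) + 0.197(37600) + 33.5(861) = 29058.7.
∂D/∂P = −121.
E = (-121) × (402/29058.7) = -1.6739…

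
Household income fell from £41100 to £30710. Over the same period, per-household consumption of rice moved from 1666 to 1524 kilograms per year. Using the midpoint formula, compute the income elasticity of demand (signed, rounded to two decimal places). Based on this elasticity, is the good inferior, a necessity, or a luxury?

%ΔQ = (1524 − 1666)/[( 1666 + 1524)/2] = -142/1595 = -0.089028…
%ΔIncome = (30710 − 41100)/[( 41100 + 30710)/2] = -10390/35905 = -0.289374…
E_income = (-142/1595) / (-10390/35905) = 0.3076…
0 < E_income < 1 ⇒ normal good, necessity.

0.31; necessity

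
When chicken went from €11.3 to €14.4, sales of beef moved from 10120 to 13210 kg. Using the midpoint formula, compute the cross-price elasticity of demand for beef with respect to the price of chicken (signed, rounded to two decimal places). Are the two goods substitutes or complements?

%ΔQ_{beef} = (13210 − 10120)/avg = 3090/11665 = 0.264894…
%ΔP_{chicken} = (14.4 − 11.3)/avg = 3.1/12.85 = 0.241245…
E_cross = (3090/11665) / (3.1/12.85) = 1.0980…
E_cross > 0 ⇒ the goods are substitutes.

1.10; substitutes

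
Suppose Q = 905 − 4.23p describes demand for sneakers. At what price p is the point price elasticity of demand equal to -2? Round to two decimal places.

Ed = −4.23p/(905 − 4.23p). Set this equal to -2:
4.23p = 2·(905 − 4.23p) ⇒ 4.23p(1 + 2) = 2·905
p = 2·905 / (4.23·3) = 142.6319…

142.63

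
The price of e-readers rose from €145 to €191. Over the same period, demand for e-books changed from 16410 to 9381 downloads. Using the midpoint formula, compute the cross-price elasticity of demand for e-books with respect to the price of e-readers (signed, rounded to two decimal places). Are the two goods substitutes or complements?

-1.99; complements

%ΔQ_{e-books} = (9381 − 16410)/avg = -7029/12895.5 = -0.545073…
%ΔP_{e-readers} = (191 − 145)/avg = 46/168 = 0.273809…
E_cross = (-7029/12895.5) / (46/168) = -1.9907…
E_cross < 0 ⇒ the goods are complements.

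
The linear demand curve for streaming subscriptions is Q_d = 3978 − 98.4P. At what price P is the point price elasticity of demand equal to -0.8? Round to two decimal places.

17.97

Ed = −98.4P/(3978 − 98.4P). Set this equal to -0.8:
98.4P = 0.8·(3978 − 98.4P) ⇒ 98.4P(1 + 0.8) = 0.8·3978
P = 0.8·3978 / (98.4·1.8) = 17.9674…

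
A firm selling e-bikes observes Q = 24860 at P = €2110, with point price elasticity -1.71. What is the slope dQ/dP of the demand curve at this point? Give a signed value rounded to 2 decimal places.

-20.15

Ed = (dQ/dP)·(P/Q) ⇒ dQ/dP = Ed·Q/P = (-1.71)·24860/2110 = -20.1472…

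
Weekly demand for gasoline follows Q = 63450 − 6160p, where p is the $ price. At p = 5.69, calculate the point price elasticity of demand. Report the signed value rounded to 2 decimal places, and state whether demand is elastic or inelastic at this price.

dQ/dp = −6160. At p = 5.69, Q = 63450 − 6160(5.69) = 28399.6.
Ed = (dQ/dp)·(p/Q) = −6160 × (5.69/28399.6) = -1.2341…
|Ed| = 1.23 > 1, so demand is elastic.

-1.23; elastic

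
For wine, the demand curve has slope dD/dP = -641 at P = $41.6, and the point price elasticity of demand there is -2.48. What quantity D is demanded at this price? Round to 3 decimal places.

Ed = (dD/dP)·(P/D) ⇒ D = (dD/dP)·P/Ed = (-641)·41.6/(-2.48) = 10752.25806…

10752.258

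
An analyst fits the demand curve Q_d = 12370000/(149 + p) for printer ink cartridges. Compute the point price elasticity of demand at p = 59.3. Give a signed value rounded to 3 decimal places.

-0.285

dQ_d/dp = −12370000/(149 + p)² = -285.096. At p = 59.3, Q_d = 59385.5.
Ed = (dQ_d/dp)·(p/Q_d) = (-285.096) × (59.3/59385.5) = -0.28468…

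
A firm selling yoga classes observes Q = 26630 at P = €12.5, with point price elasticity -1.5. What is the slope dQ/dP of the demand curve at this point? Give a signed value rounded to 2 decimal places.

Ed = (dQ/dP)·(P/Q) ⇒ dQ/dP = Ed·Q/P = (-1.5)·26630/12.5 = -3195.6

-3195.60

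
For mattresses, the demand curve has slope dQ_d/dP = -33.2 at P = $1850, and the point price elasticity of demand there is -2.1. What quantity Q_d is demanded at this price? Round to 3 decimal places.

29247.619

Ed = (dQ_d/dP)·(P/Q_d) ⇒ Q_d = (dQ_d/dP)·P/Ed = (-33.2)·1850/(-2.1) = 29247.61904…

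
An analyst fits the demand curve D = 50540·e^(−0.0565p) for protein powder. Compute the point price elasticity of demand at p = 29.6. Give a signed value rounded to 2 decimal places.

dD/dp = −0.0565·D = -536.253. At p = 29.6, D = 9491.2.
Ed = (dD/dp)·(p/D) = (-536.253) × (29.6/9491.2) = -1.6724

-1.67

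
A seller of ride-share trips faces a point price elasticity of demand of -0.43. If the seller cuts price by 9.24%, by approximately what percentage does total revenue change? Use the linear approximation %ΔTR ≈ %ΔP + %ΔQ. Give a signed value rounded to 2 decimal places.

-5.27%

%ΔQ ≈ Ed × %ΔP = (-0.43) × (-9.24%) = +3.9732%
%ΔTR ≈ %ΔP + %ΔQ = (-9.24%) + (+3.9732%) = -5.2668%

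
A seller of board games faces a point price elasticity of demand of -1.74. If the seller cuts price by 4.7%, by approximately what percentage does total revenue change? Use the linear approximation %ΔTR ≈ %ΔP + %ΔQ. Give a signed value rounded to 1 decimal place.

%ΔQ ≈ Ed × %ΔP = (-1.74) × (-4.7%) = +8.1780%
%ΔTR ≈ %ΔP + %ΔQ = (-4.7%) + (+8.1780%) = +3.4780%

+3.5%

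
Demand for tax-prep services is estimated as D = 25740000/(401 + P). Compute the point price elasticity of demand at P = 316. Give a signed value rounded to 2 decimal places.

-0.44

dD/dP = −25740000/(401 + P)² = -50.0692. At P = 316, D = 35899.6.
Ed = (dD/dP)·(P/D) = (-50.0692) × (316/35899.6) = -0.4407…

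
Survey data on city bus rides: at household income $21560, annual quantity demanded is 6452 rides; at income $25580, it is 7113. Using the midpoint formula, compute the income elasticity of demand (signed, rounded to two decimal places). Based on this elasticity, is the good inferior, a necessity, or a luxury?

0.57; necessity

%ΔQ = (7113 − 6452)/[( 6452 + 7113)/2] = 661/6782.5 = 0.097456…
%ΔIncome = (25580 − 21560)/[( 21560 + 25580)/2] = 4020/23570 = 0.170555…
E_income = (661/6782.5) / (4020/23570) = 0.5714…
0 < E_income < 1 ⇒ normal good, necessity.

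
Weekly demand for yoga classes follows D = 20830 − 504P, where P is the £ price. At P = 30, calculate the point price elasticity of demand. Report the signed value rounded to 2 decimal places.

-2.65

dD/dP = −504. At P = 30, D = 20830 − 504(30) = 5710.
Ed = (dD/dP)·(P/D) = −504 × (30/5710) = -2.6479…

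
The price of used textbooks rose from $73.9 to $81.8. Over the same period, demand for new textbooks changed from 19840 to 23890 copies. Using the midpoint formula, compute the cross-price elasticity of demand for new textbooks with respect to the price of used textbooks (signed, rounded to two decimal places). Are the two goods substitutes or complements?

%ΔQ_{new textbooks} = (23890 − 19840)/avg = 4050/21865 = 0.185227…
%ΔP_{used textbooks} = (81.8 − 73.9)/avg = 7.9/77.85 = 0.101477…
E_cross = (4050/21865) / (7.9/77.85) = 1.8253…
E_cross > 0 ⇒ the goods are substitutes.

1.83; substitutes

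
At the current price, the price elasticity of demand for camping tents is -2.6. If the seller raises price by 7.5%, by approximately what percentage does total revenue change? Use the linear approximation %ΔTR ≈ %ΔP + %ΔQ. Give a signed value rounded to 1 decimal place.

%ΔQ ≈ Ed × %ΔP = (-2.6) × (+7.5%) = -19.5000%
%ΔTR ≈ %ΔP + %ΔQ = (+7.5%) + (-19.5000%) = -12.0000%

-12.0%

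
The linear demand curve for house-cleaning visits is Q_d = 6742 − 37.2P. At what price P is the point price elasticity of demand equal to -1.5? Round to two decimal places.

108.74

Ed = −37.2P/(6742 − 37.2P). Set this equal to -1.5:
37.2P = 1.5·(6742 − 37.2P) ⇒ 37.2P(1 + 1.5) = 1.5·6742
P = 1.5·6742 / (37.2·2.5) = 108.7419…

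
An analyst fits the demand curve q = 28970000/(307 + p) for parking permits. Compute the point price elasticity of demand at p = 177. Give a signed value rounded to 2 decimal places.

dq/dp = −28970000/(307 + p)² = -123.668. At p = 177, q = 59855.4.
Ed = (dq/dp)·(p/q) = (-123.668) × (177/59855.4) = -0.3657…

-0.37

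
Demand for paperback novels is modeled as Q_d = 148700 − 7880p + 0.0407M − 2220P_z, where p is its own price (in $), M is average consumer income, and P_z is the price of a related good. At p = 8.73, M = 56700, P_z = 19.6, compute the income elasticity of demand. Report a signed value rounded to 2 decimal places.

At the given values, Q_d = 148700 − 7880(8.73) + 0.0407(56700) − 2220(19.6) = 38703.29.
∂Q_d/∂M = 0.0407.
E = (0.0407) × (56700/38703.29) = 0.0596…

0.06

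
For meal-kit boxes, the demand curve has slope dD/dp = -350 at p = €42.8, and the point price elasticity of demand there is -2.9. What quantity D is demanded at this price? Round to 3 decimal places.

Ed = (dD/dp)·(p/D) ⇒ D = (dD/dp)·p/Ed = (-350)·42.8/(-2.9) = 5165.51724…

5165.517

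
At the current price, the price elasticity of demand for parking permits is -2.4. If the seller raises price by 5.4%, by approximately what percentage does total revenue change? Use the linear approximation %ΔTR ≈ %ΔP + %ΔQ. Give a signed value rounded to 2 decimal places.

-7.56%

%ΔQ ≈ Ed × %ΔP = (-2.4) × (+5.4%) = -12.9600%
%ΔTR ≈ %ΔP + %ΔQ = (+5.4%) + (-12.9600%) = -7.5600%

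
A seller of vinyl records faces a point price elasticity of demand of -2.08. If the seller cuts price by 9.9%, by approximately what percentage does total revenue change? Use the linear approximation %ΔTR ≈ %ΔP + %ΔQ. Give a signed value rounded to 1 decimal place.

%ΔQ ≈ Ed × %ΔP = (-2.08) × (-9.9%) = +20.5920%
%ΔTR ≈ %ΔP + %ΔQ = (-9.9%) + (+20.5920%) = +10.6920%

+10.7%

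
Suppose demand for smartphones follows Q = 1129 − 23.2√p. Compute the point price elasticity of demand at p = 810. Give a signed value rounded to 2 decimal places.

dQ/dp = −23.2/(2√p) = -0.407582. At p = 810, Q = 468.716.
Ed = (dQ/dp)·(p/Q) = (-0.407582) × (810/468.716) = -0.7043…

-0.70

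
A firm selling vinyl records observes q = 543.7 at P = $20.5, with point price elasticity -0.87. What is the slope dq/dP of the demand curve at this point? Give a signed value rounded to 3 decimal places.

Ed = (dq/dP)·(P/q) ⇒ dq/dP = Ed·q/P = (-0.87)·543.7/20.5 = -23.07409…

-23.074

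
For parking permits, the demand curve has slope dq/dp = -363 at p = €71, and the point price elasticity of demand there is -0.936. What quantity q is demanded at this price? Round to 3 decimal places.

27535.256

Ed = (dq/dp)·(p/q) ⇒ q = (dq/dp)·p/Ed = (-363)·71/(-0.936) = 27535.25641…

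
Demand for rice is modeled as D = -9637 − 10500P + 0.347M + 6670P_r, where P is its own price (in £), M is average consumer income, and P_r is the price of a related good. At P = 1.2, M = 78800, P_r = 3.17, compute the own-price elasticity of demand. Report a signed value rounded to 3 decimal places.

At the given values, D = -9637 − 10500(1.2) + 0.347(78800) + 6670(3.17) = 26250.5.
∂D/∂P = −10500.
E = (-10500) × (1.2/26250.5) = -0.47999…

-0.480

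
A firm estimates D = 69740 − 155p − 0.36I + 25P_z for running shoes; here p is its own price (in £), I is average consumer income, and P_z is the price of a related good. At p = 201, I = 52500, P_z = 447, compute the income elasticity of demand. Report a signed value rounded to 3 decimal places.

-0.612

At the given values, D = 69740 − 155(201) − 0.36(52500) + 25(447) = 30860.
∂D/∂I = -0.36.
E = (-0.36) × (52500/30860) = -0.61244…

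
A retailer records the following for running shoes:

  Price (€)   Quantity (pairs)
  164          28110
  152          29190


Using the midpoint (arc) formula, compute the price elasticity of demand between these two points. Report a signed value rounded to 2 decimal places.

-0.50

%ΔQ = (29190 − 28110) / [(28110 + 29190)/2] = 1080/28650 = 0.037696…
%ΔP = (152 − 164) / [(164 + 152)/2] = -12/158 = -0.075949…
Arc Ed = %ΔQ / %ΔP = (1080/28650) / (-12/158) = -0.4963…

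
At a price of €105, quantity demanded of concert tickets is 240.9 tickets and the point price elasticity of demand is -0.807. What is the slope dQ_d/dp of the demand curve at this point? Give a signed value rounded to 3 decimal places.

-1.851

Ed = (dQ_d/dp)·(p/Q_d) ⇒ dQ_d/dp = Ed·Q_d/p = (-0.807)·240.9/105 = -1.85148…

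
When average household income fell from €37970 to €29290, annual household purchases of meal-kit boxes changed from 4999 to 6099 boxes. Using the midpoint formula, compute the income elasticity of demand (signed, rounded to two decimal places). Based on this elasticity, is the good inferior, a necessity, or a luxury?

-0.77; inferior

%ΔQ = (6099 − 4999)/[( 4999 + 6099)/2] = 1100/5549 = 0.198233…
%ΔIncome = (29290 − 37970)/[( 37970 + 29290)/2] = -8680/33630 = -0.258102…
E_income = (1100/5549) / (-8680/33630) = -0.7680…
E_income < 0 ⇒ inferior good.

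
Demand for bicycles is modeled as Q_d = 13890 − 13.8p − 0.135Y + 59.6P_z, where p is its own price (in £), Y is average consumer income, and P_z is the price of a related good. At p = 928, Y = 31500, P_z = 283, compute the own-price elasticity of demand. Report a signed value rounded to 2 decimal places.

-0.93

At the given values, Q_d = 13890 − 13.8(928) − 0.135(31500) + 59.6(283) = 13697.9.
∂Q_d/∂p = −13.8.
E = (-13.8) × (928/13697.9) = -0.9349…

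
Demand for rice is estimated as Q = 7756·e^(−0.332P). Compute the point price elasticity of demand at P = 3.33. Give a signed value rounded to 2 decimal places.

-1.11

dQ/dP = −0.332·Q = -852.388. At P = 3.33, Q = 2567.43.
Ed = (dQ/dP)·(P/Q) = (-852.388) × (3.33/2567.43) = -1.1055…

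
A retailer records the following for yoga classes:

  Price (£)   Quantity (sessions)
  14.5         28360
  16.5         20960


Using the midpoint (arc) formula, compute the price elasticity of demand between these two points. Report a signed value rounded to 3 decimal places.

-2.326

%ΔQ = (20960 − 28360) / [(28360 + 20960)/2] = -7400/24660 = -0.300081…
%ΔP = (16.5 − 14.5) / [(14.5 + 16.5)/2] = 2/15.5 = 0.129032…
Arc Ed = %ΔQ / %ΔP = (-7400/24660) / (2/15.5) = -2.32562…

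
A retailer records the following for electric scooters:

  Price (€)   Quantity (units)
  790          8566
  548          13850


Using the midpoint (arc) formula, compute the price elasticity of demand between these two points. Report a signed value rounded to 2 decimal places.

%ΔQ = (13850 − 8566) / [(8566 + 13850)/2] = 5284/11208 = 0.471448…
%ΔP = (548 − 790) / [(790 + 548)/2] = -242/669 = -0.361733…
Arc Ed = %ΔQ / %ΔP = (5284/11208) / (-242/669) = -1.3033…

-1.30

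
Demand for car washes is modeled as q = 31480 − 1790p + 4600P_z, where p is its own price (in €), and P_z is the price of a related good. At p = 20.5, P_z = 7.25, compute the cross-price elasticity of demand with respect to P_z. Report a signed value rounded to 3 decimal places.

At the given values, q = 31480 − 1790(20.5) + 4600(7.25) = 28135.
∂q/∂P_z = 4600.
E = (4600) × (7.25/28135) = 1.18535…

1.185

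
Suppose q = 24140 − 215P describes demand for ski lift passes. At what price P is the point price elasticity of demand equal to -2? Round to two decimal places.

Ed = −215P/(24140 − 215P). Set this equal to -2:
215P = 2·(24140 − 215P) ⇒ 215P(1 + 2) = 2·24140
P = 2·24140 / (215·3) = 74.8527…

74.85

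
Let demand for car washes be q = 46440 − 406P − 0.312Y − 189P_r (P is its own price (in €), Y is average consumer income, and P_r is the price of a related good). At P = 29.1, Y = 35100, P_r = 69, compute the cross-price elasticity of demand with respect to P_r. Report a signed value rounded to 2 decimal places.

-1.23

At the given values, q = 46440 − 406(29.1) − 0.312(35100) − 189(69) = 10633.2.
∂q/∂P_r = -189.
E = (-189) × (69/10633.2) = -1.2264…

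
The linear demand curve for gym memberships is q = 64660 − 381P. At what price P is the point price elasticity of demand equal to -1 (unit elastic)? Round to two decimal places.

Ed = −381P/(64660 − 381P). Set this equal to -1:
381P = 1·(64660 − 381P) ⇒ 381P(1 + 1) = 1·64660
P = 1·64660 / (381·2) = 84.8556…

84.86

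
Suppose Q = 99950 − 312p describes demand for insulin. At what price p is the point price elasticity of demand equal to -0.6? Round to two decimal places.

120.13

Ed = −312p/(99950 − 312p). Set this equal to -0.6:
312p = 0.6·(99950 − 312p) ⇒ 312p(1 + 0.6) = 0.6·99950
p = 0.6·99950 / (312·1.6) = 120.1322…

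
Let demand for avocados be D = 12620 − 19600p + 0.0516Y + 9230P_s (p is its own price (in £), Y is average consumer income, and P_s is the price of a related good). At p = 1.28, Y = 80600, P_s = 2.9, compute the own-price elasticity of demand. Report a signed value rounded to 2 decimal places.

-1.36

At the given values, D = 12620 − 19600(1.28) + 0.0516(80600) + 9230(2.9) = 18457.96.
∂D/∂p = −19600.
E = (-19600) × (1.28/18457.96) = -1.3591…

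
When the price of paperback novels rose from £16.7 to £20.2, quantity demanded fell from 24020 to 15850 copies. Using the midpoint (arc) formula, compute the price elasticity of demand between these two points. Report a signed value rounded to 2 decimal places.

%ΔQ = (15850 − 24020) / [(24020 + 15850)/2] = -8170/19935 = -0.409831…
%ΔP = (20.2 − 16.7) / [(16.7 + 20.2)/2] = 3.5/18.45 = 0.189701…
Arc Ed = %ΔQ / %ΔP = (-8170/19935) / (3.5/18.45) = -2.1603…

-2.16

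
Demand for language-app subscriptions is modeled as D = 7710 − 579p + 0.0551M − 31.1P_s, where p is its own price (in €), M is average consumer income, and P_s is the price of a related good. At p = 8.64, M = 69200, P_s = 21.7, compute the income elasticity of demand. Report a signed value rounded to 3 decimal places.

0.652

At the given values, D = 7710 − 579(8.64) + 0.0551(69200) − 31.1(21.7) = 5845.49.
∂D/∂M = 0.0551.
E = (0.0551) × (69200/5845.49) = 0.65228…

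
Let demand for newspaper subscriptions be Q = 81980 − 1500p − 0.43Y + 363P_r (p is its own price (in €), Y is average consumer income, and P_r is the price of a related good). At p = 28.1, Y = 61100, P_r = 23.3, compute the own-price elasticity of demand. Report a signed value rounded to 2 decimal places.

At the given values, Q = 81980 − 1500(28.1) − 0.43(61100) + 363(23.3) = 22014.9.
∂Q/∂p = −1500.
E = (-1500) × (28.1/22014.9) = -1.9146…

-1.91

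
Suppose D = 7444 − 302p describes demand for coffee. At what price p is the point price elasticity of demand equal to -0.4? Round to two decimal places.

Ed = −302p/(7444 − 302p). Set this equal to -0.4:
302p = 0.4·(7444 − 302p) ⇒ 302p(1 + 0.4) = 0.4·7444
p = 0.4·7444 / (302·1.4) = 7.0425…

7.04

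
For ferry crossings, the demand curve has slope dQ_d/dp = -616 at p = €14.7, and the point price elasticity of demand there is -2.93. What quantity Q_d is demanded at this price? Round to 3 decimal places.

3090.512

Ed = (dQ_d/dp)·(p/Q_d) ⇒ Q_d = (dQ_d/dp)·p/Ed = (-616)·14.7/(-2.93) = 3090.51194…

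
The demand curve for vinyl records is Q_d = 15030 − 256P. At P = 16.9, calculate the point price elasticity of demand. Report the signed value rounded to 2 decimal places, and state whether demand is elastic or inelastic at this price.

dQ_d/dP = −256. At P = 16.9, Q_d = 15030 − 256(16.9) = 10703.6.
Ed = (dQ_d/dP)·(P/Q_d) = −256 × (16.9/10703.6) = -0.4042…
|Ed| = 0.40 < 1, so demand is inelastic.

-0.40; inelastic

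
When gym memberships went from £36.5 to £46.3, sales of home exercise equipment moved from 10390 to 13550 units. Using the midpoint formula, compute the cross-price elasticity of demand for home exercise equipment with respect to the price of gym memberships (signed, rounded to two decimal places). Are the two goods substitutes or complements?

%ΔQ_{home exercise equipment} = (13550 − 10390)/avg = 3160/11970 = 0.263993…
%ΔP_{gym memberships} = (46.3 − 36.5)/avg = 9.8/41.4 = 0.236714…
E_cross = (3160/11970) / (9.8/41.4) = 1.1152…
E_cross > 0 ⇒ the goods are substitutes.

1.12; substitutes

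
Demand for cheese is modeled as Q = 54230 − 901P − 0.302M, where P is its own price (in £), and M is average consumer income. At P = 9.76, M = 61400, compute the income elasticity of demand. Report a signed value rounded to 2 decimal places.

-0.69

At the given values, Q = 54230 − 901(9.76) − 0.302(61400) = 26893.44.
∂Q/∂M = -0.302.
E = (-0.302) × (61400/26893.44) = -0.6894…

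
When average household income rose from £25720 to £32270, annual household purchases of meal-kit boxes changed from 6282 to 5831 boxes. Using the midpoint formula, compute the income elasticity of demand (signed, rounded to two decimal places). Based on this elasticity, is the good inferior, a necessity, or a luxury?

-0.33; inferior

%ΔQ = (5831 − 6282)/[( 6282 + 5831)/2] = -451/6056.5 = -0.074465…
%ΔIncome = (32270 − 25720)/[( 25720 + 32270)/2] = 6550/28995 = 0.225901…
E_income = (-451/6056.5) / (6550/28995) = -0.3296…
E_income < 0 ⇒ inferior good.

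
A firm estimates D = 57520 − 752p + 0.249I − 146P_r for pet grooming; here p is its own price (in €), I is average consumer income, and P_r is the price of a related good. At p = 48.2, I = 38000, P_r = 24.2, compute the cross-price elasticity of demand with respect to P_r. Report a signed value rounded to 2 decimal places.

-0.13

At the given values, D = 57520 − 752(48.2) + 0.249(38000) − 146(24.2) = 27202.4.
∂D/∂P_r = -146.
E = (-146) × (24.2/27202.4) = -0.1298…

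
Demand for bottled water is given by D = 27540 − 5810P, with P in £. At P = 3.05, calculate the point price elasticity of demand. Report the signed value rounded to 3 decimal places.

-1.805

dD/dP = −5810. At P = 3.05, D = 27540 − 5810(3.05) = 9819.5.
Ed = (dD/dP)·(P/D) = −5810 × (3.05/9819.5) = -1.80462…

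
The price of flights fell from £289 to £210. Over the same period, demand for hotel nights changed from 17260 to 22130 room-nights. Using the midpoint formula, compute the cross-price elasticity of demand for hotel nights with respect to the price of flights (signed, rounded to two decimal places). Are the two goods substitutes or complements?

%ΔQ_{hotel nights} = (22130 − 17260)/avg = 4870/19695 = 0.247270…
%ΔP_{flights} = (210 − 289)/avg = -79/249.5 = -0.316633…
E_cross = (4870/19695) / (-79/249.5) = -0.7809…
E_cross < 0 ⇒ the goods are complements.

-0.78; complements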